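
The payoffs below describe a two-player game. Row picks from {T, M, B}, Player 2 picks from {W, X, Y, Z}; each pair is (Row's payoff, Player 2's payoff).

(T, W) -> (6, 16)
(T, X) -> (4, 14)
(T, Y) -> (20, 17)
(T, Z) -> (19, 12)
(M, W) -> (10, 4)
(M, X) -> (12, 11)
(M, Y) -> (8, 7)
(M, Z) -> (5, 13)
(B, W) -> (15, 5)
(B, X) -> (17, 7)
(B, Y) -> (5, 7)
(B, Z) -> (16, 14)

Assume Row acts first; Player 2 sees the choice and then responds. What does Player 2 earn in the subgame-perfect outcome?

17

Backward induction with Row moving first.
- T: Player 2 compares 16, 14, 17, 12 and picks Y; Row would get 20.
- M: Player 2 compares 4, 11, 7, 13 and picks Z; Row would get 5.
- B: Player 2 compares 5, 7, 7, 14 and picks Z; Row would get 16.
Among 20, 5, 16, the best is 20 at T. Subgame-perfect outcome: (T, Y) with payoffs (20, 17).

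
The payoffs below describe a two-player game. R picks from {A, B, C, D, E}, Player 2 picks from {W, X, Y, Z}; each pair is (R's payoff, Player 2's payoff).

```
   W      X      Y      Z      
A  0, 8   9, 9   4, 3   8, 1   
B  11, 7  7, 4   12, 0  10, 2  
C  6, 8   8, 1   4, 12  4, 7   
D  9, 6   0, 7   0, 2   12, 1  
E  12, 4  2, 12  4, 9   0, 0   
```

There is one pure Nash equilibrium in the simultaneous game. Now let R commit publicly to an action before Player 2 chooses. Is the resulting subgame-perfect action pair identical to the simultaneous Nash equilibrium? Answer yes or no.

no

Backward induction with R moving first.
- A: BR = X, leader payoff 9.
- B: BR = W, leader payoff 11.
- C: BR = Y, leader payoff 4.
- D: BR = X, leader payoff 0.
- E: BR = X, leader payoff 2.
Among 9, 11, 4, 0, 2, the best is 11 at B. Subgame-perfect outcome: (B, W) with payoffs (11, 7).
Now find the simultaneous Nash equilibrium.
R's best replies: W→E; X→A; Y→B; Z→D.
Player 2's best replies: A→X; B→W; C→Y; D→X; E→X.
Only (A, X) has each player best-responding; Nash payoffs (9, 9).
Sequential outcome (B, W) differs from the Nash profile (A, X).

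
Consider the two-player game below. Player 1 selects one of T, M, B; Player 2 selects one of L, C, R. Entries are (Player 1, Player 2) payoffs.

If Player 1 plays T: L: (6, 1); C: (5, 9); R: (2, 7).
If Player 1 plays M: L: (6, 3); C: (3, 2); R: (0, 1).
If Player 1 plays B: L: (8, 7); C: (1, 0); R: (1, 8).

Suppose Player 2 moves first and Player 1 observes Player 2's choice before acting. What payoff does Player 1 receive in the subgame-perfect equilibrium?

Work backward from Player 1's decision.
- L → Player 1 plays B (best of 6, 6, 8); Player 2 gets 7.
- C → Player 1 plays T (best of 5, 3, 1); Player 2 gets 9.
- R → Player 1 plays T (best of 2, 0, 1); Player 2 gets 7.
Maximizing over 7, 9, 7, Player 2 chooses C. Subgame-perfect outcome: (T, C) with payoffs (5, 9).

5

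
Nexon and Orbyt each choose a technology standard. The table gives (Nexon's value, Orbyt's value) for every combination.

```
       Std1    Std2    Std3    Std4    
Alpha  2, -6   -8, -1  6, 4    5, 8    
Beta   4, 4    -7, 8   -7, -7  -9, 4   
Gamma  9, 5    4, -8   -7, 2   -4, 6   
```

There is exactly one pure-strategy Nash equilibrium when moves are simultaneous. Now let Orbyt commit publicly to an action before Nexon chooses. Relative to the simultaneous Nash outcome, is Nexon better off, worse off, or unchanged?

unchanged

Backward induction with Orbyt moving first.
- Std1 → Nexon plays Gamma (best of 2, 4, 9); Orbyt gets 5.
- Std2 → Nexon plays Gamma (best of -8, -7, 4); Orbyt gets -8.
- Std3 → Nexon plays Alpha (best of 6, -7, -7); Orbyt gets 4.
- Std4 → Nexon plays Alpha (best of 5, -9, -4); Orbyt gets 8.
Among 5, -8, 4, 8, the best is 8 at Std4. Subgame-perfect outcome: (Alpha, Std4) with payoffs (5, 8).
Under simultaneous play:
Nexon's best replies: Std1→Gamma; Std2→Gamma; Std3→Alpha; Std4→Alpha.
Orbyt's best replies: Alpha→Std4; Beta→Std2; Gamma→Std4.
Only (Alpha, Std4) has each player best-responding; Nash payoffs (5, 8).
Nexon earns 5 sequentially versus 5 at the Nash outcome: unchanged.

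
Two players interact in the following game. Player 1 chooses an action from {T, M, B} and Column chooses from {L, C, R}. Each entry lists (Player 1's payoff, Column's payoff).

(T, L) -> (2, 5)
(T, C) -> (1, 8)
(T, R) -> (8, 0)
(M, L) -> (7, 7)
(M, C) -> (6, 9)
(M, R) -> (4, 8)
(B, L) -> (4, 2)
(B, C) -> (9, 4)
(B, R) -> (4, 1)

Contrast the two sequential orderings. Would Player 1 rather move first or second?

first

If Player 1 leads: Column's best replies are T→C, M→C, B→C; Player 1's induced payoffs 1, 6, 9; outcome (B, C), payoffs (9, 4).
If Column leads: Player 1's best replies are L→M, C→B, R→T; Column's induced payoffs 7, 4, 0; outcome (M, L), payoffs (7, 7).
Player 1 gets 9 moving first and 7 moving second, so Player 1 prefers to move first.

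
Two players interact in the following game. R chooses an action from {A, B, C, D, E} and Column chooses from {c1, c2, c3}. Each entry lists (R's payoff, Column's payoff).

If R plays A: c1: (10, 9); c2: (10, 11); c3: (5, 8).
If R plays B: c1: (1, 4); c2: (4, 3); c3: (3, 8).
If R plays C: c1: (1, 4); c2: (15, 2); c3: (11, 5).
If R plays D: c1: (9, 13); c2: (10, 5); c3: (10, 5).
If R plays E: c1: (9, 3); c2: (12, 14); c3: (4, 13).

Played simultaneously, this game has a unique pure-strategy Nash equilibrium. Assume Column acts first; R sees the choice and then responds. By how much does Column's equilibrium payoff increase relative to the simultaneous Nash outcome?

R best-responds to each possible Column move:
- c1: R compares 10, 1, 1, 9, 9 and picks A; Column would get 9.
- c2: R compares 10, 4, 15, 10, 12 and picks C; Column would get 2.
- c3: R compares 5, 3, 11, 10, 4 and picks C; Column would get 5.
Among 9, 2, 5, the best is 9 at c1. Subgame-perfect outcome: (A, c1) with payoffs (10, 9).
For the simultaneous game, intersect best replies.
R's best replies: c1→A; c2→C; c3→C.
Column's best replies: A→c2; B→c3; C→c3; D→c1; E→c2.
The unique mutual best reply is (C, c3), giving (11, 5).
Column's commitment gain: 9 − 5 = 4.

4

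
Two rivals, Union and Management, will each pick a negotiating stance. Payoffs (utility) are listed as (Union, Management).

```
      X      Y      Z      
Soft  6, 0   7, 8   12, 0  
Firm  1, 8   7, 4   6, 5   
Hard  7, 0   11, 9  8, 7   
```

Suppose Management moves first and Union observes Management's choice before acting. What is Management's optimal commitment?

Y

Backward induction with Management moving first.
- X: Union compares 6, 1, 7 and picks Hard; Management would get 0.
- Y: Union compares 7, 7, 11 and picks Hard; Management would get 9.
- Z: Union compares 12, 6, 8 and picks Soft; Management would get 0.
Maximizing over 0, 9, 0, Management chooses Y. Subgame-perfect outcome: (Hard, Y) with payoffs (11, 9).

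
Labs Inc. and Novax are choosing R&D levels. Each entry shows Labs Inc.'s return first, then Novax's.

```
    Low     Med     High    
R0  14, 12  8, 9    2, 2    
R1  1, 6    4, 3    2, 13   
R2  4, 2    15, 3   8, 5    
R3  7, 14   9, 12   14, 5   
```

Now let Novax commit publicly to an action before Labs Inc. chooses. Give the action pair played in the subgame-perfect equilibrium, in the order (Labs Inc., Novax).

Solve by backward induction (Novax leads).
- Low: Labs Inc. compares 14, 1, 4, 7 and picks R0; Novax would get 12.
- Med: Labs Inc. compares 8, 4, 15, 9 and picks R2; Novax would get 3.
- High: Labs Inc. compares 2, 2, 8, 14 and picks R3; Novax would get 5.
Maximizing over 12, 3, 5, Novax chooses Low. Subgame-perfect outcome: (R0, Low) with payoffs (14, 12).

(R0, Low)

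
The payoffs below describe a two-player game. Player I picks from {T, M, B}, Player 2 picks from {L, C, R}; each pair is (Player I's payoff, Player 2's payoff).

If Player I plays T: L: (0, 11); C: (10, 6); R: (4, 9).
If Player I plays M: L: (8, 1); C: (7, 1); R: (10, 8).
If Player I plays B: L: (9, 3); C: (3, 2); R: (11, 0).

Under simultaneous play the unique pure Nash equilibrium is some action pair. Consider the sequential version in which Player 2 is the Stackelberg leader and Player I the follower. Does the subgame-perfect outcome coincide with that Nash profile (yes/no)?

Work backward from Player I's decision.
- L → Player I plays B (best of 0, 8, 9); Player 2 gets 3.
- C → Player I plays T (best of 10, 7, 3); Player 2 gets 6.
- R → Player I plays B (best of 4, 10, 11); Player 2 gets 0.
Player 2's induced payoffs are 3, 6, 0, so Player 2 commits to C. Subgame-perfect outcome: (T, C) with payoffs (10, 6).
For the simultaneous game, intersect best replies.
Player I's best replies: L→B; C→T; R→B.
Player 2's best replies: T→L; M→R; B→L.
The unique mutual best reply is (B, L), giving (9, 3).
Sequential outcome (T, C) differs from the Nash profile (B, L).

no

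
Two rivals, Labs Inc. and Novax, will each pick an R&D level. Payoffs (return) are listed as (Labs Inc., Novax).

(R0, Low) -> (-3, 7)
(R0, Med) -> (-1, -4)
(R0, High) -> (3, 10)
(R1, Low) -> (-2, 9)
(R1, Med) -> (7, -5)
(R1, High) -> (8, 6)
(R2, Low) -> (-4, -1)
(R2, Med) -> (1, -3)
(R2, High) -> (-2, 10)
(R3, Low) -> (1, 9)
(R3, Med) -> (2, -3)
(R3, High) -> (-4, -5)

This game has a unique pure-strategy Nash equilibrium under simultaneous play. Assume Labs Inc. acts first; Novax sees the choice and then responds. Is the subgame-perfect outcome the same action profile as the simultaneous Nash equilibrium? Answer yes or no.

no

Novax best-responds to each possible Labs Inc. move:
- R0 → Novax plays High (best of 7, -4, 10); Labs Inc. gets 3.
- R1 → Novax plays Low (best of 9, -5, 6); Labs Inc. gets -2.
- R2 → Novax plays High (best of -1, -3, 10); Labs Inc. gets -2.
- R3 → Novax plays Low (best of 9, -3, -5); Labs Inc. gets 1.
Labs Inc.'s induced payoffs are 3, -2, -2, 1, so Labs Inc. commits to R0. Subgame-perfect outcome: (R0, High) with payoffs (3, 10).
Now find the simultaneous Nash equilibrium.
Labs Inc.'s best replies: Low→R3; Med→R1; High→R1.
Novax's best replies: R0→High; R1→Low; R2→High; R3→Low.
The unique mutual best reply is (R3, Low), giving (1, 9).
Sequential outcome (R0, High) differs from the Nash profile (R3, Low).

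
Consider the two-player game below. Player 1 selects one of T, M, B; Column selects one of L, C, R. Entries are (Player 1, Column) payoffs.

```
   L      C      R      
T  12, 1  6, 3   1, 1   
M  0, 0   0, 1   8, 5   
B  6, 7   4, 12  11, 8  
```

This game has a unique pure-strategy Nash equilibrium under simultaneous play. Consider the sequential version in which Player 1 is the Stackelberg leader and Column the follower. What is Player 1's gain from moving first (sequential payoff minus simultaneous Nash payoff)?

2

Work backward from Column's decision.
- T: Column compares 1, 3, 1 and picks C; Player 1 would get 6.
- M: Column compares 0, 1, 5 and picks R; Player 1 would get 8.
- B: Column compares 7, 12, 8 and picks C; Player 1 would get 4.
Among 6, 8, 4, the best is 8 at M. Subgame-perfect outcome: (M, R) with payoffs (8, 5).
Under simultaneous play:
Player 1's best replies: L→T; C→T; R→B.
Column's best replies: T→C; M→R; B→C.
The unique mutual best reply is (T, C), giving (6, 3).
Player 1's commitment gain: 8 − 6 = 2.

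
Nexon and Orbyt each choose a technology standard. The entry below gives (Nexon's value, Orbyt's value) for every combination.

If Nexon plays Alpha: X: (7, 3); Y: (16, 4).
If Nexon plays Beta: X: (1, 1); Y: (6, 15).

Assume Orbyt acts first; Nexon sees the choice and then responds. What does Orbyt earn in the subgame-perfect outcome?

4

Work backward from Nexon's decision.
- X: Nexon compares 7, 1 and picks Alpha; Orbyt would get 3.
- Y: Nexon compares 16, 6 and picks Alpha; Orbyt would get 4.
Among 3, 4, the best is 4 at Y. Subgame-perfect outcome: (Alpha, Y) with payoffs (16, 4).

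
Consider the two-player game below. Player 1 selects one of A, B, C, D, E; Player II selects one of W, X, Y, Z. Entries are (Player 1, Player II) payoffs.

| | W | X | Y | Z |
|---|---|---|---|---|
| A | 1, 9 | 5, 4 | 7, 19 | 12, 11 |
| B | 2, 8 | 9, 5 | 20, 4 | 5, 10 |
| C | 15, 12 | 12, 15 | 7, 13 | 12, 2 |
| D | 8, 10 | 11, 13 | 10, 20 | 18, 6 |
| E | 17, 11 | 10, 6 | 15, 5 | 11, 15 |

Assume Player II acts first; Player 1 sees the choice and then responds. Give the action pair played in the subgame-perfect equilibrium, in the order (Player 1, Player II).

(C, X)

Backward induction with Player II moving first.
- W: BR = E, leader payoff 11.
- X: BR = C, leader payoff 15.
- Y: BR = B, leader payoff 4.
- Z: BR = D, leader payoff 6.
Maximizing over 11, 15, 4, 6, Player II chooses X. Subgame-perfect outcome: (C, X) with payoffs (12, 15).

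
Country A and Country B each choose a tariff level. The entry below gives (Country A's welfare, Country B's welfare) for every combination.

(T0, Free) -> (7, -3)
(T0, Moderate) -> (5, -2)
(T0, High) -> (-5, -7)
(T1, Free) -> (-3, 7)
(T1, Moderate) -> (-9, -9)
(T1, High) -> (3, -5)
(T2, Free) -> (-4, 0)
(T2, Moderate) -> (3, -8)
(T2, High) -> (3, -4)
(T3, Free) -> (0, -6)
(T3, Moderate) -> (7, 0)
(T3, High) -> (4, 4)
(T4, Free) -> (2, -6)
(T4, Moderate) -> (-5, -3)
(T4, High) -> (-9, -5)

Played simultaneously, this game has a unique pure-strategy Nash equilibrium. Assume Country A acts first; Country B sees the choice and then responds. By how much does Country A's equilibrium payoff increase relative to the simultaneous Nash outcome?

1

Work backward from Country B's decision.
- T0: Country B compares -3, -2, -7 and picks Moderate; Country A would get 5.
- T1: Country B compares 7, -9, -5 and picks Free; Country A would get -3.
- T2: Country B compares 0, -8, -4 and picks Free; Country A would get -4.
- T3: Country B compares -6, 0, 4 and picks High; Country A would get 4.
- T4: Country B compares -6, -3, -5 and picks Moderate; Country A would get -5.
Among 5, -3, -4, 4, -5, the best is 5 at T0. Subgame-perfect outcome: (T0, Moderate) with payoffs (5, -2).
Now find the simultaneous Nash equilibrium.
Country A's best replies: Free→T0; Moderate→T3; High→T3.
Country B's best replies: T0→Moderate; T1→Free; T2→Free; T3→High; T4→Moderate.
Only (T3, High) has each player best-responding; Nash payoffs (4, 4).
Country A's commitment gain: 5 − 4 = 1.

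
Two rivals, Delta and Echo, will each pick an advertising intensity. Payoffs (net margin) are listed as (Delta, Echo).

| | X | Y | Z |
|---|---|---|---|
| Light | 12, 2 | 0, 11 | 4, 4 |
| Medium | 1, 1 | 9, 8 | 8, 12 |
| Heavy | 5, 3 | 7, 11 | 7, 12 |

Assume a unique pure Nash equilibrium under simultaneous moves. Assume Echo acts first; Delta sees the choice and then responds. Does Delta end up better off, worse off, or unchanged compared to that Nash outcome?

unchanged

Solve by backward induction (Echo leads).
- X: Delta compares 12, 1, 5 and picks Light; Echo would get 2.
- Y: Delta compares 0, 9, 7 and picks Medium; Echo would get 8.
- Z: Delta compares 4, 8, 7 and picks Medium; Echo would get 12.
Among 2, 8, 12, the best is 12 at Z. Subgame-perfect outcome: (Medium, Z) with payoffs (8, 12).
Now find the simultaneous Nash equilibrium.
Delta's best replies: X→Light; Y→Medium; Z→Medium.
Echo's best replies: Light→Y; Medium→Z; Heavy→Z.
The unique mutual best reply is (Medium, Z), giving (8, 12).
Delta earns 8 sequentially versus 8 at the Nash outcome: unchanged.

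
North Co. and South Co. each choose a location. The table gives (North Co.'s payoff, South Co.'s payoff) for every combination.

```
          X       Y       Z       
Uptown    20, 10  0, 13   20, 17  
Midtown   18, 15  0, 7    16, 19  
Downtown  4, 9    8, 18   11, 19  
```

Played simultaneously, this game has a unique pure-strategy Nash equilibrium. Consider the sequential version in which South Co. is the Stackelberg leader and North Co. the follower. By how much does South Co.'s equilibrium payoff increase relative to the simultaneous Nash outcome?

1

Backward induction with South Co. moving first.
- X: North Co. compares 20, 18, 4 and picks Uptown; South Co. would get 10.
- Y: North Co. compares 0, 0, 8 and picks Downtown; South Co. would get 18.
- Z: North Co. compares 20, 16, 11 and picks Uptown; South Co. would get 17.
Among 10, 18, 17, the best is 18 at Y. Subgame-perfect outcome: (Downtown, Y) with payoffs (8, 18).
Now find the simultaneous Nash equilibrium.
North Co.'s best replies: X→Uptown; Y→Downtown; Z→Uptown.
South Co.'s best replies: Uptown→Z; Midtown→Z; Downtown→Z.
Only (Uptown, Z) has each player best-responding; Nash payoffs (20, 17).
South Co.'s commitment gain: 18 − 17 = 1.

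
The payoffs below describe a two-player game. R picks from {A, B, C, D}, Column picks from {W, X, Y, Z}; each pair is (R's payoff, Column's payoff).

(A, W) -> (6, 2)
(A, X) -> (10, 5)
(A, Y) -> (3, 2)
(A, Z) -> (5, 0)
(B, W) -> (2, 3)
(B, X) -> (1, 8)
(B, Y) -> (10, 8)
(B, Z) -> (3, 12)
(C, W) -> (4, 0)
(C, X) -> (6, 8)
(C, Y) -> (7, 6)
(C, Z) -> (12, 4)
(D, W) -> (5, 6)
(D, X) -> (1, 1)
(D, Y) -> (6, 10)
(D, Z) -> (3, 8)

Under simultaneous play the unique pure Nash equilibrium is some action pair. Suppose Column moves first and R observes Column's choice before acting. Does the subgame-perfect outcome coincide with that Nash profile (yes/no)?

no

Solve by backward induction (Column leads).
- W: BR = A, leader payoff 2.
- X: BR = A, leader payoff 5.
- Y: BR = B, leader payoff 8.
- Z: BR = C, leader payoff 4.
Maximizing over 2, 5, 8, 4, Column chooses Y. Subgame-perfect outcome: (B, Y) with payoffs (10, 8).
For the simultaneous game, intersect best replies.
R's best replies: W→A; X→A; Y→B; Z→C.
Column's best replies: A→X; B→Z; C→X; D→Y.
The unique mutual best reply is (A, X), giving (10, 5).
Sequential outcome (B, Y) differs from the Nash profile (A, X).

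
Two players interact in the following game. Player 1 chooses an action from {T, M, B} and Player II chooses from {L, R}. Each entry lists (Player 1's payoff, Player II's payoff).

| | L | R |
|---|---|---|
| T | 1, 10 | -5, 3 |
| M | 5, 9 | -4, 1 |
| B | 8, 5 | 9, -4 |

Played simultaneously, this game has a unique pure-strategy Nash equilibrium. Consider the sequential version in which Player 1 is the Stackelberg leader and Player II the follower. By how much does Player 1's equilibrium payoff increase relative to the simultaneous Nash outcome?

Solve by backward induction (Player 1 leads).
- T: BR = L, leader payoff 1.
- M: BR = L, leader payoff 5.
- B: BR = L, leader payoff 8.
Among 1, 5, 8, the best is 8 at B. Subgame-perfect outcome: (B, L) with payoffs (8, 5).
Now find the simultaneous Nash equilibrium.
Player 1's best replies: L→B; R→B.
Player II's best replies: T→L; M→L; B→L.
The unique mutual best reply is (B, L), giving (8, 5).
Player 1's commitment gain: 8 − 8 = 0.

0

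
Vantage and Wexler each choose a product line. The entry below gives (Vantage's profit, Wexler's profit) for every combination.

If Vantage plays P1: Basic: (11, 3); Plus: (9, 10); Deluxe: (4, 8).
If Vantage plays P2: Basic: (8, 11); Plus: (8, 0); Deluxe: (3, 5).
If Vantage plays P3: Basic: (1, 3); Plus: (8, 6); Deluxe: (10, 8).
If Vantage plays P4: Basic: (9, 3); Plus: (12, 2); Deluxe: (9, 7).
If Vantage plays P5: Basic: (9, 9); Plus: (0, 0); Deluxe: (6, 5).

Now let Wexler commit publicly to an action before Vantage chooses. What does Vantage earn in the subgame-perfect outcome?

Backward induction with Wexler moving first.
- Basic: Vantage compares 11, 8, 1, 9, 9 and picks P1; Wexler would get 3.
- Plus: Vantage compares 9, 8, 8, 12, 0 and picks P4; Wexler would get 2.
- Deluxe: Vantage compares 4, 3, 10, 9, 6 and picks P3; Wexler would get 8.
Among 3, 2, 8, the best is 8 at Deluxe. Subgame-perfect outcome: (P3, Deluxe) with payoffs (10, 8).

10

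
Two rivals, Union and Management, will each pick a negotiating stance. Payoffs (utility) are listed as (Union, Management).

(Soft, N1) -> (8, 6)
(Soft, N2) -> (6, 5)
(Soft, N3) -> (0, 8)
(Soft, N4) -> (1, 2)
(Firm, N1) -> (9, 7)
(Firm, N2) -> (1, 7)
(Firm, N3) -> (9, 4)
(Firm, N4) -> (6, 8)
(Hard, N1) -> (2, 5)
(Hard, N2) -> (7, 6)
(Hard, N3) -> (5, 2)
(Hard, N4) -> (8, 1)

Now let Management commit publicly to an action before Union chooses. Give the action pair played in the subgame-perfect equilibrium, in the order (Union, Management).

Solve by backward induction (Management leads).
- N1 → Union plays Firm (best of 8, 9, 2); Management gets 7.
- N2 → Union plays Hard (best of 6, 1, 7); Management gets 6.
- N3 → Union plays Firm (best of 0, 9, 5); Management gets 4.
- N4 → Union plays Hard (best of 1, 6, 8); Management gets 1.
Among 7, 6, 4, 1, the best is 7 at N1. Subgame-perfect outcome: (Firm, N1) with payoffs (9, 7).

(Firm, N1)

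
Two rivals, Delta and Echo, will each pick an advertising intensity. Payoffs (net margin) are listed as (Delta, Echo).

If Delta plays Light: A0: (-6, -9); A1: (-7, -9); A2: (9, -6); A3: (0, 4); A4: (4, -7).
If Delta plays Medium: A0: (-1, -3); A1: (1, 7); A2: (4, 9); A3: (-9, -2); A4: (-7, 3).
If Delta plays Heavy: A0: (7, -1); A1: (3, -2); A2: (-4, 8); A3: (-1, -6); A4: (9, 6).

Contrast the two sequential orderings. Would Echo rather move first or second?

If Delta leads: Echo's best replies are Light→A3, Medium→A2, Heavy→A2; Delta's induced payoffs 0, 4, -4; outcome (Medium, A2), payoffs (4, 9).
If Echo leads: Delta's best replies are A0→Heavy, A1→Heavy, A2→Light, A3→Light, A4→Heavy; Echo's induced payoffs -1, -2, -6, 4, 6; outcome (Heavy, A4), payoffs (9, 6).
Echo gets 6 moving first and 9 moving second, so Echo prefers to move second.

second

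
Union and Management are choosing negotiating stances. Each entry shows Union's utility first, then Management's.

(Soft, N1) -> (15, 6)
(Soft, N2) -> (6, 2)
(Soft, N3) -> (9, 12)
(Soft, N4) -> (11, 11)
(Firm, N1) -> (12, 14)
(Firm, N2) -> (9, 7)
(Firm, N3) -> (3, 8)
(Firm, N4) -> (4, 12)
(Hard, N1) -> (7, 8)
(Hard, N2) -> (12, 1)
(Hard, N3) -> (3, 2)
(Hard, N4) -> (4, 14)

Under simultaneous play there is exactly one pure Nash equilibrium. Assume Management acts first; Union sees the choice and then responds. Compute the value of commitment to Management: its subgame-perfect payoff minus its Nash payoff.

0

Union best-responds to each possible Management move:
- N1 → Union plays Soft (best of 15, 12, 7); Management gets 6.
- N2 → Union plays Hard (best of 6, 9, 12); Management gets 1.
- N3 → Union plays Soft (best of 9, 3, 3); Management gets 12.
- N4 → Union plays Soft (best of 11, 4, 4); Management gets 11.
Among 6, 1, 12, 11, the best is 12 at N3. Subgame-perfect outcome: (Soft, N3) with payoffs (9, 12).
Under simultaneous play:
Union's best replies: N1→Soft; N2→Hard; N3→Soft; N4→Soft.
Management's best replies: Soft→N3; Firm→N1; Hard→N4.
Only (Soft, N3) has each player best-responding; Nash payoffs (9, 12).
Management's commitment gain: 12 − 12 = 0.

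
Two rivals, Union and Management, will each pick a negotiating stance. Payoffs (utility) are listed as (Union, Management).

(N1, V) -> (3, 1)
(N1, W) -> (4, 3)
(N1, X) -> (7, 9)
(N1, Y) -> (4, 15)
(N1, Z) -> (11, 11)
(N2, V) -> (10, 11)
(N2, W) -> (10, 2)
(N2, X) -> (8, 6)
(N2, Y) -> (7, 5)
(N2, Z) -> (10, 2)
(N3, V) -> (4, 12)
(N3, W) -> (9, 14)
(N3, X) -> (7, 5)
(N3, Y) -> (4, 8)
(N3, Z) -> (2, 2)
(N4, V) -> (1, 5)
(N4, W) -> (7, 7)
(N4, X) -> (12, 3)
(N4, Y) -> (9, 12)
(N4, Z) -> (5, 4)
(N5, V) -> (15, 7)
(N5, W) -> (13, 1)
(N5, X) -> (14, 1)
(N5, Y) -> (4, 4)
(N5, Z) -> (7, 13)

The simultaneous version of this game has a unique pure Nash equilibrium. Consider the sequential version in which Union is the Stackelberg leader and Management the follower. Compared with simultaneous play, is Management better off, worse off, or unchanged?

worse off

Work backward from Management's decision.
- N1: BR = Y, leader payoff 4.
- N2: BR = V, leader payoff 10.
- N3: BR = W, leader payoff 9.
- N4: BR = Y, leader payoff 9.
- N5: BR = Z, leader payoff 7.
Among 4, 10, 9, 9, 7, the best is 10 at N2. Subgame-perfect outcome: (N2, V) with payoffs (10, 11).
For the simultaneous game, intersect best replies.
Union's best replies: V→N5; W→N5; X→N5; Y→N4; Z→N1.
Management's best replies: N1→Y; N2→V; N3→W; N4→Y; N5→Z.
Only (N4, Y) has each player best-responding; Nash payoffs (9, 12).
Management earns 11 sequentially versus 12 at the Nash outcome: worse off.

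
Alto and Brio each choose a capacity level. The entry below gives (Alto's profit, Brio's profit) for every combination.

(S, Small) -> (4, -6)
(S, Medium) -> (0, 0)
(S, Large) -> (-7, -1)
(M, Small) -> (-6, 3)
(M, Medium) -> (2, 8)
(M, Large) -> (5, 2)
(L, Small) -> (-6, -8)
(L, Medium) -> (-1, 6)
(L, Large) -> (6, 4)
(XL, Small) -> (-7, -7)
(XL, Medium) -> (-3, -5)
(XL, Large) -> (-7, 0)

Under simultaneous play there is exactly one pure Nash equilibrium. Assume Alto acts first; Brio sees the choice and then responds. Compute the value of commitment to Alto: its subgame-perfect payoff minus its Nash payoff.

0

Work backward from Brio's decision.
- S: Brio compares -6, 0, -1 and picks Medium; Alto would get 0.
- M: Brio compares 3, 8, 2 and picks Medium; Alto would get 2.
- L: Brio compares -8, 6, 4 and picks Medium; Alto would get -1.
- XL: Brio compares -7, -5, 0 and picks Large; Alto would get -7.
Among 0, 2, -1, -7, the best is 2 at M. Subgame-perfect outcome: (M, Medium) with payoffs (2, 8).
Now find the simultaneous Nash equilibrium.
Alto's best replies: Small→S; Medium→M; Large→L.
Brio's best replies: S→Medium; M→Medium; L→Medium; XL→Large.
The unique mutual best reply is (M, Medium), giving (2, 8).
Alto's commitment gain: 2 − 2 = 0.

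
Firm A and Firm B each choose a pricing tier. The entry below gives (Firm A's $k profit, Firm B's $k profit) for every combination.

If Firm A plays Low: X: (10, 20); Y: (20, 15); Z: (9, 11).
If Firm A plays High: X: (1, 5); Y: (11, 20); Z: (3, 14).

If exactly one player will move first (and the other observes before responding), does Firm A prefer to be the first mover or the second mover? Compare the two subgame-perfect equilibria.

If Firm A leads: Firm B's best replies are Low→X, High→Y; Firm A's induced payoffs 10, 11; outcome (High, Y), payoffs (11, 20).
If Firm B leads: Firm A's best replies are X→Low, Y→Low, Z→Low; Firm B's induced payoffs 20, 15, 11; outcome (Low, X), payoffs (10, 20).
Firm A gets 11 moving first and 10 moving second, so Firm A prefers to move first.

first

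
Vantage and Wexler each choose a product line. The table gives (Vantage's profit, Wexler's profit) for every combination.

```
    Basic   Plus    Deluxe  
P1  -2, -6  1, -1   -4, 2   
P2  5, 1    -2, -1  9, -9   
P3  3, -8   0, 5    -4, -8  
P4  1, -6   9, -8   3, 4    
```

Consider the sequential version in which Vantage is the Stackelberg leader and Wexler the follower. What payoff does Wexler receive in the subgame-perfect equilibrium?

Wexler best-responds to each possible Vantage move:
- P1 → Wexler plays Deluxe (best of -6, -1, 2); Vantage gets -4.
- P2 → Wexler plays Basic (best of 1, -1, -9); Vantage gets 5.
- P3 → Wexler plays Plus (best of -8, 5, -8); Vantage gets 0.
- P4 → Wexler plays Deluxe (best of -6, -8, 4); Vantage gets 3.
Maximizing over -4, 5, 0, 3, Vantage chooses P2. Subgame-perfect outcome: (P2, Basic) with payoffs (5, 1).

1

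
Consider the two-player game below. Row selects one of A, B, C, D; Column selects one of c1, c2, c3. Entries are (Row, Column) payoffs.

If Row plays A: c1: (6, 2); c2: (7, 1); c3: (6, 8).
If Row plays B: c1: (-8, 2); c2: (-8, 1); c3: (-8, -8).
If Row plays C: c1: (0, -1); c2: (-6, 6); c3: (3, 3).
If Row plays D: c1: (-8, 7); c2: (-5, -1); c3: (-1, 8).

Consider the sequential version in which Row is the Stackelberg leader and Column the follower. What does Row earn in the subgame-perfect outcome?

Solve by backward induction (Row leads).
- A → Column plays c3 (best of 2, 1, 8); Row gets 6.
- B → Column plays c1 (best of 2, 1, -8); Row gets -8.
- C → Column plays c2 (best of -1, 6, 3); Row gets -6.
- D → Column plays c3 (best of 7, -1, 8); Row gets -1.
Among 6, -8, -6, -1, the best is 6 at A. Subgame-perfect outcome: (A, c3) with payoffs (6, 8).

6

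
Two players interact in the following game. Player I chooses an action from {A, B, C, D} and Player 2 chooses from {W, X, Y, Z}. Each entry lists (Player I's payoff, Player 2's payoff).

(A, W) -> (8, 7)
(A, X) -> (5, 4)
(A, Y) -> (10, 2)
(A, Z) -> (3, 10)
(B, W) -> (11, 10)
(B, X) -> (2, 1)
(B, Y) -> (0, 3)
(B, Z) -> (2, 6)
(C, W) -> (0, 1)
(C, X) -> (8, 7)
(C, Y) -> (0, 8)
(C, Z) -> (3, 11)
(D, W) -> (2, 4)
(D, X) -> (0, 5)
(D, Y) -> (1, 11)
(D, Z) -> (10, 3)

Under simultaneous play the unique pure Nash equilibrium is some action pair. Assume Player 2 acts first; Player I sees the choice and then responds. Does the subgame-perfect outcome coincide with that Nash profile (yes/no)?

Player I best-responds to each possible Player 2 move:
- W: Player I compares 8, 11, 0, 2 and picks B; Player 2 would get 10.
- X: Player I compares 5, 2, 8, 0 and picks C; Player 2 would get 7.
- Y: Player I compares 10, 0, 0, 1 and picks A; Player 2 would get 2.
- Z: Player I compares 3, 2, 3, 10 and picks D; Player 2 would get 3.
Maximizing over 10, 7, 2, 3, Player 2 chooses W. Subgame-perfect outcome: (B, W) with payoffs (11, 10).
For the simultaneous game, intersect best replies.
Player I's best replies: W→B; X→C; Y→A; Z→D.
Player 2's best replies: A→Z; B→W; C→Z; D→Y.
The unique mutual best reply is (B, W), giving (11, 10).
Sequential outcome (B, W) coincides with the Nash profile (B, W).

yes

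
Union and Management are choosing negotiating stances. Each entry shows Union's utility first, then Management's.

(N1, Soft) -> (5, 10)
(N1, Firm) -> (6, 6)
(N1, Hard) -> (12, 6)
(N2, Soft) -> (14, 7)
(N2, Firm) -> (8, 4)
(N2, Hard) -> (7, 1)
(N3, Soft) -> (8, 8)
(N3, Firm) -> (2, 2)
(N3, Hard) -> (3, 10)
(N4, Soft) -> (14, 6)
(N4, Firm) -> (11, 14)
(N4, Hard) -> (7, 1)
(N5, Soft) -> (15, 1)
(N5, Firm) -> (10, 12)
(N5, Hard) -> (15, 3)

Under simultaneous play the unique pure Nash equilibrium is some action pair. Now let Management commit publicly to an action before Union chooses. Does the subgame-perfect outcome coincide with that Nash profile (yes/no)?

yes

Union best-responds to each possible Management move:
- Soft: BR = N5, leader payoff 1.
- Firm: BR = N4, leader payoff 14.
- Hard: BR = N5, leader payoff 3.
Management's induced payoffs are 1, 14, 3, so Management commits to Firm. Subgame-perfect outcome: (N4, Firm) with payoffs (11, 14).
Under simultaneous play:
Union's best replies: Soft→N5; Firm→N4; Hard→N5.
Management's best replies: N1→Soft; N2→Soft; N3→Hard; N4→Firm; N5→Firm.
The unique mutual best reply is (N4, Firm), giving (11, 14).
Sequential outcome (N4, Firm) coincides with the Nash profile (N4, Firm).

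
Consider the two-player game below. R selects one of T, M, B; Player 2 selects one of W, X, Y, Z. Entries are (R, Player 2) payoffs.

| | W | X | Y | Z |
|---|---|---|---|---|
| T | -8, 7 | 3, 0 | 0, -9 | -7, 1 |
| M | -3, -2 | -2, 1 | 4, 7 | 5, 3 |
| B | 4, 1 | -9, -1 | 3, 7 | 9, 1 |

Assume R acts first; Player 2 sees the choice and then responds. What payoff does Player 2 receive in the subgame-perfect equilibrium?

Solve by backward induction (R leads).
- T: Player 2 compares 7, 0, -9, 1 and picks W; R would get -8.
- M: Player 2 compares -2, 1, 7, 3 and picks Y; R would get 4.
- B: Player 2 compares 1, -1, 7, 1 and picks Y; R would get 3.
Maximizing over -8, 4, 3, R chooses M. Subgame-perfect outcome: (M, Y) with payoffs (4, 7).

7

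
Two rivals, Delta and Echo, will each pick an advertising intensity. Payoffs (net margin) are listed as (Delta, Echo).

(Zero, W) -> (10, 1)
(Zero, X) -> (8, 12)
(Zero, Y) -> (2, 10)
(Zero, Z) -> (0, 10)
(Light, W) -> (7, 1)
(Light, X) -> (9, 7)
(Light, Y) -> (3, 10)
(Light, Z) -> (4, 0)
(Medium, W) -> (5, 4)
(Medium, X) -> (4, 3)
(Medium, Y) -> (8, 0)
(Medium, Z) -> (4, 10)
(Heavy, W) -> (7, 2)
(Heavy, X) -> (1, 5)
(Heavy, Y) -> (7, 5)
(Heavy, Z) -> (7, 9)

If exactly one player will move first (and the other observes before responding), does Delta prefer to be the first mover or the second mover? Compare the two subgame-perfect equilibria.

first

If Delta leads: Echo's best replies are Zero→X, Light→Y, Medium→Z, Heavy→Z; Delta's induced payoffs 8, 3, 4, 7; outcome (Zero, X), payoffs (8, 12).
If Echo leads: Delta's best replies are W→Zero, X→Light, Y→Medium, Z→Heavy; Echo's induced payoffs 1, 7, 0, 9; outcome (Heavy, Z), payoffs (7, 9).
Delta gets 8 moving first and 7 moving second, so Delta prefers to move first.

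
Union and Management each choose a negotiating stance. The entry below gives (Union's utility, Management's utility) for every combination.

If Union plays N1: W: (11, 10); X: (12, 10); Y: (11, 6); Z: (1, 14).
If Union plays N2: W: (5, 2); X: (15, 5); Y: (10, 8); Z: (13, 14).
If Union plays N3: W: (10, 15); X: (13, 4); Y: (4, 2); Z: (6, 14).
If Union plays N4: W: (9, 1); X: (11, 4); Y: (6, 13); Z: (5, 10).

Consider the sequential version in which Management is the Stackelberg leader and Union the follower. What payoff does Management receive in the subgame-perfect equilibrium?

14

Union best-responds to each possible Management move:
- W: BR = N1, leader payoff 10.
- X: BR = N2, leader payoff 5.
- Y: BR = N1, leader payoff 6.
- Z: BR = N2, leader payoff 14.
Among 10, 5, 6, 14, the best is 14 at Z. Subgame-perfect outcome: (N2, Z) with payoffs (13, 14).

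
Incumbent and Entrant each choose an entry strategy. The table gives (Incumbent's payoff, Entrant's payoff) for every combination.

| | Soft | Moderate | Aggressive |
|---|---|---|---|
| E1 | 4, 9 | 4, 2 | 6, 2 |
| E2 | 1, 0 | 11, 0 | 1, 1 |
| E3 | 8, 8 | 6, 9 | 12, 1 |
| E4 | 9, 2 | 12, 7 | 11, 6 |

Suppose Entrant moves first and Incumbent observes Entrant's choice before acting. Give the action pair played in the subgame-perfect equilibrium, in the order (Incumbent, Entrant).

(E4, Moderate)

Incumbent best-responds to each possible Entrant move:
- Soft: Incumbent compares 4, 1, 8, 9 and picks E4; Entrant would get 2.
- Moderate: Incumbent compares 4, 11, 6, 12 and picks E4; Entrant would get 7.
- Aggressive: Incumbent compares 6, 1, 12, 11 and picks E3; Entrant would get 1.
Among 2, 7, 1, the best is 7 at Moderate. Subgame-perfect outcome: (E4, Moderate) with payoffs (12, 7).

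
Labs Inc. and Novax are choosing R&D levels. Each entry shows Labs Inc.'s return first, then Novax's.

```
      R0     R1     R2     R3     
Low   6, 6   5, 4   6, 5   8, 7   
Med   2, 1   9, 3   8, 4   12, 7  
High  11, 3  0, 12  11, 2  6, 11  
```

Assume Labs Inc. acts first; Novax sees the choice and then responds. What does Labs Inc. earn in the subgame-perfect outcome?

12

Backward induction with Labs Inc. moving first.
- Low: Novax compares 6, 4, 5, 7 and picks R3; Labs Inc. would get 8.
- Med: Novax compares 1, 3, 4, 7 and picks R3; Labs Inc. would get 12.
- High: Novax compares 3, 12, 2, 11 and picks R1; Labs Inc. would get 0.
Maximizing over 8, 12, 0, Labs Inc. chooses Med. Subgame-perfect outcome: (Med, R3) with payoffs (12, 7).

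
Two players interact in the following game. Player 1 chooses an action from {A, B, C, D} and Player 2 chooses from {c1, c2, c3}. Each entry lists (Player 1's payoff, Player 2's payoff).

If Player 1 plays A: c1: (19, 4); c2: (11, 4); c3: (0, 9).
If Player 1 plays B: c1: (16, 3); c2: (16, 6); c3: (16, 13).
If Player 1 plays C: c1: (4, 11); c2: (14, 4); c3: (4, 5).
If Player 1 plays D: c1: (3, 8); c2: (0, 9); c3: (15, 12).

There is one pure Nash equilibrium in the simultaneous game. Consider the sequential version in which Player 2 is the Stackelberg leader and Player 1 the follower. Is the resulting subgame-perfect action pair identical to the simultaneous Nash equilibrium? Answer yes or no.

yes

Backward induction with Player 2 moving first.
- c1 → Player 1 plays A (best of 19, 16, 4, 3); Player 2 gets 4.
- c2 → Player 1 plays B (best of 11, 16, 14, 0); Player 2 gets 6.
- c3 → Player 1 plays B (best of 0, 16, 4, 15); Player 2 gets 13.
Player 2's induced payoffs are 4, 6, 13, so Player 2 commits to c3. Subgame-perfect outcome: (B, c3) with payoffs (16, 13).
For the simultaneous game, intersect best replies.
Player 1's best replies: c1→A; c2→B; c3→B.
Player 2's best replies: A→c3; B→c3; C→c1; D→c3.
The unique mutual best reply is (B, c3), giving (16, 13).
Sequential outcome (B, c3) coincides with the Nash profile (B, c3).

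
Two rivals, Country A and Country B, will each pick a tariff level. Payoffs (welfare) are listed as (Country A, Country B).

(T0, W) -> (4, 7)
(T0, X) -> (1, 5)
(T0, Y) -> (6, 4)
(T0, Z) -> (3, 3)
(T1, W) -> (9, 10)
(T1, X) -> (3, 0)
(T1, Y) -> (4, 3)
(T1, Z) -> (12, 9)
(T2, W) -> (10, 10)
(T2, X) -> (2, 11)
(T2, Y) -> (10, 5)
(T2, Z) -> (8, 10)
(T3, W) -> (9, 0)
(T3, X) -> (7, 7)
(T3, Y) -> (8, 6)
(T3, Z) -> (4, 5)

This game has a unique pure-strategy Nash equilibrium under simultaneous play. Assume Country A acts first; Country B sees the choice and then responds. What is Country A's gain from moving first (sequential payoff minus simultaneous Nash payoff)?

Work backward from Country B's decision.
- T0 → Country B plays W (best of 7, 5, 4, 3); Country A gets 4.
- T1 → Country B plays W (best of 10, 0, 3, 9); Country A gets 9.
- T2 → Country B plays X (best of 10, 11, 5, 10); Country A gets 2.
- T3 → Country B plays X (best of 0, 7, 6, 5); Country A gets 7.
Country A's induced payoffs are 4, 9, 2, 7, so Country A commits to T1. Subgame-perfect outcome: (T1, W) with payoffs (9, 10).
For the simultaneous game, intersect best replies.
Country A's best replies: W→T2; X→T3; Y→T2; Z→T1.
Country B's best replies: T0→W; T1→W; T2→X; T3→X.
Only (T3, X) has each player best-responding; Nash payoffs (7, 7).
Country A's commitment gain: 9 − 7 = 2.

2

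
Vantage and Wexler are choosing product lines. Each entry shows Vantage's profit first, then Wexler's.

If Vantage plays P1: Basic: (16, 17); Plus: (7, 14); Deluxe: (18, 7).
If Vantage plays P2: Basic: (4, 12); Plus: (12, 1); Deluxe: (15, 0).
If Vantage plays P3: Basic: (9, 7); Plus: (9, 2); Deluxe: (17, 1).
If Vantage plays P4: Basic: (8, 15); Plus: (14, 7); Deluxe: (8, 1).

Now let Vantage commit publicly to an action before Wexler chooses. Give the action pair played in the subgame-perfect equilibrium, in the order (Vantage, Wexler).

(P1, Basic)

Backward induction with Vantage moving first.
- P1 → Wexler plays Basic (best of 17, 14, 7); Vantage gets 16.
- P2 → Wexler plays Basic (best of 12, 1, 0); Vantage gets 4.
- P3 → Wexler plays Basic (best of 7, 2, 1); Vantage gets 9.
- P4 → Wexler plays Basic (best of 15, 7, 1); Vantage gets 8.
Vantage's induced payoffs are 16, 4, 9, 8, so Vantage commits to P1. Subgame-perfect outcome: (P1, Basic) with payoffs (16, 17).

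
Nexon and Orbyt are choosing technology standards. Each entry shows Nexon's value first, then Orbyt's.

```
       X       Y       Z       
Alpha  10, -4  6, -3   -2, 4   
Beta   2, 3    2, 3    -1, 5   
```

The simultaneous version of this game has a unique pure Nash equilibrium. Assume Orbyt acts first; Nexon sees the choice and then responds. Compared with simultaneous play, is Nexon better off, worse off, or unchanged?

Nexon best-responds to each possible Orbyt move:
- X → Nexon plays Alpha (best of 10, 2); Orbyt gets -4.
- Y → Nexon plays Alpha (best of 6, 2); Orbyt gets -3.
- Z → Nexon plays Beta (best of -2, -1); Orbyt gets 5.
Maximizing over -4, -3, 5, Orbyt chooses Z. Subgame-perfect outcome: (Beta, Z) with payoffs (-1, 5).
Now find the simultaneous Nash equilibrium.
Nexon's best replies: X→Alpha; Y→Alpha; Z→Beta.
Orbyt's best replies: Alpha→Z; Beta→Z.
The unique mutual best reply is (Beta, Z), giving (-1, 5).
Nexon earns -1 sequentially versus -1 at the Nash outcome: unchanged.

unchanged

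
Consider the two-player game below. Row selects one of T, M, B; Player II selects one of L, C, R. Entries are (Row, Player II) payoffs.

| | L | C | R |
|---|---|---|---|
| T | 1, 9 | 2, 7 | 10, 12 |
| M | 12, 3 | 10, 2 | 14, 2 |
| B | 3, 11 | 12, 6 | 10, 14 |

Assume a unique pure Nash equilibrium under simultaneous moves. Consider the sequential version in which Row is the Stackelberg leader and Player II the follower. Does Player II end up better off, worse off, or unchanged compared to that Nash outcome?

unchanged

Backward induction with Row moving first.
- T → Player II plays R (best of 9, 7, 12); Row gets 10.
- M → Player II plays L (best of 3, 2, 2); Row gets 12.
- B → Player II plays R (best of 11, 6, 14); Row gets 10.
Row's induced payoffs are 10, 12, 10, so Row commits to M. Subgame-perfect outcome: (M, L) with payoffs (12, 3).
Under simultaneous play:
Row's best replies: L→M; C→B; R→M.
Player II's best replies: T→R; M→L; B→R.
Only (M, L) has each player best-responding; Nash payoffs (12, 3).
Player II earns 3 sequentially versus 3 at the Nash outcome: unchanged.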